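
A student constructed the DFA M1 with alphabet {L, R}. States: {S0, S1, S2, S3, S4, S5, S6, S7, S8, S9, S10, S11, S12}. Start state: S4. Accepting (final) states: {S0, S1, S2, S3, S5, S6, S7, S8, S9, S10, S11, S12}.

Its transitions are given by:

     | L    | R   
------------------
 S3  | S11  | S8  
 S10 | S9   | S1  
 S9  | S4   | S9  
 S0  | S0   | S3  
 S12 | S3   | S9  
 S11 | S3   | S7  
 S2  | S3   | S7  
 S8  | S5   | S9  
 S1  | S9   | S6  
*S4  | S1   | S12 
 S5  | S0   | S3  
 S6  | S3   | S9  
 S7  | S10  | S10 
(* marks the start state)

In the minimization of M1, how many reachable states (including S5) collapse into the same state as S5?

States {S2} cannot be reached from the start state, so discard them.
Start with accepting vs non-accepting: {S0,S1,S3,S5,S6,S7,S8,S9,S10,S11,S12} | {S4}.
Refine {S0,S1,S3,S5,S6,S7,S8,S9,S10,S11,S12} on symbol L: members go to different blocks, giving {S0,S1,S3,S5,S6,S7,S8,S10,S11,S12} and {S9}.
Split {S0,S1,S3,S5,S6,S7,S8,S10,S11,S12} by δ(·,L) → {S0,S3,S5,S6,S7,S8,S11,S12} and {S1,S10}.
On input L, block {S0,S3,S5,S6,S7,S8,S11,S12} splits into {S0,S3,S5,S6,S8,S11,S12} and {S7}.
On input R, block {S0,S3,S5,S6,S8,S11,S12} splits into {S0,S3,S5} and {S6,S8,S12} and {S11}.
On input L, block {S0,S3,S5} splits into {S0,S5} and {S3}.
On input R, block {S1,S10} splits into {S1} and {S10}.
Split {S6,S8,S12} by δ(·,L) → {S6,S12} and {S8}.
Stable partition: {S0,S5} | {S4} | {S9} | {S1} | {S7} | {S6,S12} | {S11} | {S3} | {S10} | {S8} — 10 equivalence classes.
The equivalence class containing S5 is {S0,S5}, of size 2.

2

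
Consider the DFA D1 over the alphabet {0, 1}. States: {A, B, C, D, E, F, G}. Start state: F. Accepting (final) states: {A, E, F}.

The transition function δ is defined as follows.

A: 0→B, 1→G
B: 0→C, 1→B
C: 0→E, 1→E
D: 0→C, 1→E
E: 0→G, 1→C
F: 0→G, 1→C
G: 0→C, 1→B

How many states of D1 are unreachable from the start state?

2

No path from F leads to A, D; the other 5 states are all reachable.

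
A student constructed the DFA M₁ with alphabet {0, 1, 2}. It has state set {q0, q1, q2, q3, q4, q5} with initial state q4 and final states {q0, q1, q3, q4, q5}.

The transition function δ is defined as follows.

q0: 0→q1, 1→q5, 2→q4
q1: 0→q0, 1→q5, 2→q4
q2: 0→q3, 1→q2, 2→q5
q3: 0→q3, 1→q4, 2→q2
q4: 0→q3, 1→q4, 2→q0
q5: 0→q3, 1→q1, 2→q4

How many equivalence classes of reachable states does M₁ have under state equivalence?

5

Initial partition by acceptance: {q0,q1,q3,q4,q5} | {q2}.
On input 2, block {q0,q1,q3,q4,q5} splits into {q0,q1,q4,q5} and {q3}.
On input 0, block {q0,q1,q4,q5} splits into {q0,q1} and {q4,q5}.
Split {q4,q5} by δ(·,1) → {q4} and {q5}.
The partition is now stable with 5 blocks: {q0,q1} | {q2} | {q3} | {q4} | {q5}.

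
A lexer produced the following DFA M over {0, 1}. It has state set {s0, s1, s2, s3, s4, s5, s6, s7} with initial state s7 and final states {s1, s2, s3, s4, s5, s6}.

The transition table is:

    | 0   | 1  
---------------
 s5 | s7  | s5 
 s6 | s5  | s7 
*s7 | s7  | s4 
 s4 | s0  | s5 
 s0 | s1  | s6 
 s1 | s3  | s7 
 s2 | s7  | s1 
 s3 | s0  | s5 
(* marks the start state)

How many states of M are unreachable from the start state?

Starting at s7 and following transitions, the reachable set is {s0, s1, s3, s4, s5, s6, s7}. That leaves s2 unreachable — 1 in total.

1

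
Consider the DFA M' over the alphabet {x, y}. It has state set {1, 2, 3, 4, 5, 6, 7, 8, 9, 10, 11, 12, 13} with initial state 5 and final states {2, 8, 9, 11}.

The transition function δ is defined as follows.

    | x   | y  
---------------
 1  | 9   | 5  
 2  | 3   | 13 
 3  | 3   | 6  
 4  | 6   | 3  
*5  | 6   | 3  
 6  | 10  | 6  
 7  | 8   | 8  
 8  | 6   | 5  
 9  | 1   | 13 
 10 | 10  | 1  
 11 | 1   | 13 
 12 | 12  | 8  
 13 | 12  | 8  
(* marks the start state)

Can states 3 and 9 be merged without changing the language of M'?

Reachable states from the start: {1,3,5,6,8,9,10,12,13}. Unreachable: {2,4,7,11} — drop them.
P0 = {8,9} | {1,3,5,6,10,12,13}.
On input x, block {1,3,5,6,10,12,13} splits into {3,5,6,10,12,13} and {1}.
Refine {8,9} on symbol x: members go to different blocks, giving {8} and {9}.
Split {3,5,6,10,12,13} by δ(·,y) → {3,5,6} and {12,13} and {10}.
On input x, block {3,5,6} splits into {3,5} and {6}.
On input x, block {3,5} splits into {3} and {5}.
Stable partition: {8} | {3} | {1} | {9} | {12,13} | {10} | {6} | {5} — 8 equivalence classes.
3 and 9 end up in different blocks, so they are distinguishable. For instance, the string 'ε' is accepted from only 9.

No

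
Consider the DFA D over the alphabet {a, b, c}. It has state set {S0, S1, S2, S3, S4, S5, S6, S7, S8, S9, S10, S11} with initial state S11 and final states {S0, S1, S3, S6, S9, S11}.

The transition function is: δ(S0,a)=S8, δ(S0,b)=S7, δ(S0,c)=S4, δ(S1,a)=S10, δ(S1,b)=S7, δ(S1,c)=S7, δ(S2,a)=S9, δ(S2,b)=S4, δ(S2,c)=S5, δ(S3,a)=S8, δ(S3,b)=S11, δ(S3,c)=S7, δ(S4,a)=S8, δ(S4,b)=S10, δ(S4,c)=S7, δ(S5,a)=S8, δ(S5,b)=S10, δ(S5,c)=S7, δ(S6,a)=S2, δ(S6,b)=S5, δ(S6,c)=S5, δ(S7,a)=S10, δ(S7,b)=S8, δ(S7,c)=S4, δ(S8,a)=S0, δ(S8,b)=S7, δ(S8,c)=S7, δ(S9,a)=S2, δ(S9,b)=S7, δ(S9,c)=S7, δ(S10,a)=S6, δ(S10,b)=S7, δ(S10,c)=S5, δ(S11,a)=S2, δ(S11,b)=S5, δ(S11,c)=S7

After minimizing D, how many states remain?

3

States {S1,S3} cannot be reached from the start state, so discard them.
P0 = {S0,S6,S9,S11} | {S2,S4,S5,S7,S8,S10}.
Split {S2,S4,S5,S7,S8,S10} by δ(·,a) → {S2,S8,S10} and {S4,S5,S7}.
The partition is now stable with 3 blocks: {S0,S6,S9,S11} | {S2,S8,S10} | {S4,S5,S7}.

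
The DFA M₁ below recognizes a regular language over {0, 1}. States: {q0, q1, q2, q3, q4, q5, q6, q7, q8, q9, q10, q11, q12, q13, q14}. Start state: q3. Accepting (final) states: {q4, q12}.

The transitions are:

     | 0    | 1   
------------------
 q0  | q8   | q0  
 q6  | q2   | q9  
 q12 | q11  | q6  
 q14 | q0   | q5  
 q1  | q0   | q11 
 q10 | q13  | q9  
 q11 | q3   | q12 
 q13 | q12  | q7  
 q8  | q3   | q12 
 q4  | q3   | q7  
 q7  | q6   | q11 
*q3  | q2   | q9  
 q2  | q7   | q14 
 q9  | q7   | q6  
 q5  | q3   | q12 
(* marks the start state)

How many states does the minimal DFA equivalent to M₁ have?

8

First remove the unreachable states {q1,q4,q10,q13}; 11 states remain.
P0 = {q12} | {q0,q2,q3,q5,q6,q7,q8,q9,q11,q14}.
On input 1, block {q0,q2,q3,q5,q6,q7,q8,q9,q11,q14} splits into {q0,q2,q3,q6,q7,q9,q14} and {q5,q8,q11}.
Split {q0,q2,q3,q6,q7,q9,q14} by δ(·,0) → {q2,q3,q6,q7,q9,q14} and {q0}.
On input 0, block {q2,q3,q6,q7,q9,q14} splits into {q2,q3,q6,q7,q9} and {q14}.
Split {q2,q3,q6,q7,q9} by δ(·,1) → {q3,q6,q9} and {q2} and {q7}.
Refine {q3,q6,q9} on symbol 0: members go to different blocks, giving {q3,q6} and {q9}.
The partition is now stable with 8 blocks: {q12} | {q3,q6} | {q5,q8,q11} | {q0} | {q14} | {q2} | {q7} | {q9}.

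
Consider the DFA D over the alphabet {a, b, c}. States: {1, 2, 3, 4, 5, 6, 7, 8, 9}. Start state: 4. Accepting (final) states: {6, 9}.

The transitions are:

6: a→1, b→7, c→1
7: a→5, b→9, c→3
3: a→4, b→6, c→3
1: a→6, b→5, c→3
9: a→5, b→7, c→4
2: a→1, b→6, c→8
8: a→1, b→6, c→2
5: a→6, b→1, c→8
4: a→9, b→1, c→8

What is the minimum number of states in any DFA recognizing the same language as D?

3

Start with accepting vs non-accepting: {6,9} | {1,2,3,4,5,7,8}.
Refine {1,2,3,4,5,7,8} on symbol a: members go to different blocks, giving {2,3,7,8} and {1,4,5}.
The partition is now stable with 3 blocks: {6,9} | {2,3,7,8} | {1,4,5}.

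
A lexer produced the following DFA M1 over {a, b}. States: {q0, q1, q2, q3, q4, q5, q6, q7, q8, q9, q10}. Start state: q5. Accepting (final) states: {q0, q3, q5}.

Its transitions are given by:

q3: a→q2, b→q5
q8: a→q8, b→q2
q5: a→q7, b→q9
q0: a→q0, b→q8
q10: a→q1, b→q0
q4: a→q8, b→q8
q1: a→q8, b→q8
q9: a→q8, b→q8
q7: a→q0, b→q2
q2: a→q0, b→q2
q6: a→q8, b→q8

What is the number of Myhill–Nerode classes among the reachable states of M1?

States {q1,q3,q4,q6,q10} cannot be reached from the start state, so discard them.
Initial partition by acceptance: {q0,q5} | {q2,q7,q8,q9}.
On input a, block {q0,q5} splits into {q0} and {q5}.
On input a, block {q2,q7,q8,q9} splits into {q2,q7} and {q8,q9}.
On input b, block {q8,q9} splits into {q8} and {q9}.
The partition is now stable with 5 blocks: {q0} | {q2,q7} | {q5} | {q8} | {q9}.

5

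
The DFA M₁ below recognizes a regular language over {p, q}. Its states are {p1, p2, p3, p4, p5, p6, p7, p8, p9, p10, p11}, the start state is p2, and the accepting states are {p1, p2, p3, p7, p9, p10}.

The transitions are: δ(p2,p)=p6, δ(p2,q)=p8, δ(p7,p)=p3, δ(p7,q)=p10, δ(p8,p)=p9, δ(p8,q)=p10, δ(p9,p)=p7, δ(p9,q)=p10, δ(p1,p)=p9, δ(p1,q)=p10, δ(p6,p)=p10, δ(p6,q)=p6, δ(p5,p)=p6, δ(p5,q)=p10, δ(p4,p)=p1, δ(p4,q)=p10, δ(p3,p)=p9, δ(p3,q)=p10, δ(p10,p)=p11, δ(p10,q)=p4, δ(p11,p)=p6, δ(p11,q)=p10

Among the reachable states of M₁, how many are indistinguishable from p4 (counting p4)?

2

States {p5} cannot be reached from the start state, so discard them.
P0 = {p1,p2,p3,p7,p9,p10} | {p4,p6,p8,p11}.
On input p, block {p1,p2,p3,p7,p9,p10} splits into {p1,p3,p7,p9} and {p2,p10}.
Split {p4,p6,p8,p11} by δ(·,p) → {p4,p8} and {p6} and {p11}.
Split {p2,p10} by δ(·,p) → {p2} and {p10}.
No further refinement is possible. Final partition (6 blocks): {p1,p3,p7,p9} | {p4,p8} | {p2} | {p6} | {p11} | {p10}.
State p4 belongs to the block {p4,p8}, which has 2 states.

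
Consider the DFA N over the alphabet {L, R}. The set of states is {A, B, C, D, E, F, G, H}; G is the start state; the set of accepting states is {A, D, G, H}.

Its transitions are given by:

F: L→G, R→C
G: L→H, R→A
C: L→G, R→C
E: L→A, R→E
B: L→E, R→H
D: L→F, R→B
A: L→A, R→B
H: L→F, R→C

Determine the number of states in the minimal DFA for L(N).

States {D} cannot be reached from the start state, so discard them.
P0 = {A,G,H} | {B,C,E,F}.
On input L, block {A,G,H} splits into {A,G} and {H}.
Refine {A,G} on symbol L: members go to different blocks, giving {A} and {G}.
On input L, block {B,C,E,F} splits into {C,F} and {B} and {E}.
No further refinement is possible. Final partition (6 blocks): {A} | {C,F} | {H} | {G} | {B} | {E}.

6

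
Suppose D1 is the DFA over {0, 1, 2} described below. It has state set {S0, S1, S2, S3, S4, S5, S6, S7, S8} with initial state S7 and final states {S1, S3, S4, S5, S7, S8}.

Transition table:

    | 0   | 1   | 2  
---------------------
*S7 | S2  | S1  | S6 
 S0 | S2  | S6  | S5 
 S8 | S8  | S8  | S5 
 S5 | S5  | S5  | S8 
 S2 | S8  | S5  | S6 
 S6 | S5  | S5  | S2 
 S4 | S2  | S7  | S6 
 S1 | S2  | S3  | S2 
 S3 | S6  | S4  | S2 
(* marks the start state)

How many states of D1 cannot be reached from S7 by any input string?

No path from S7 leads to S0; the other 8 states are all reachable.

1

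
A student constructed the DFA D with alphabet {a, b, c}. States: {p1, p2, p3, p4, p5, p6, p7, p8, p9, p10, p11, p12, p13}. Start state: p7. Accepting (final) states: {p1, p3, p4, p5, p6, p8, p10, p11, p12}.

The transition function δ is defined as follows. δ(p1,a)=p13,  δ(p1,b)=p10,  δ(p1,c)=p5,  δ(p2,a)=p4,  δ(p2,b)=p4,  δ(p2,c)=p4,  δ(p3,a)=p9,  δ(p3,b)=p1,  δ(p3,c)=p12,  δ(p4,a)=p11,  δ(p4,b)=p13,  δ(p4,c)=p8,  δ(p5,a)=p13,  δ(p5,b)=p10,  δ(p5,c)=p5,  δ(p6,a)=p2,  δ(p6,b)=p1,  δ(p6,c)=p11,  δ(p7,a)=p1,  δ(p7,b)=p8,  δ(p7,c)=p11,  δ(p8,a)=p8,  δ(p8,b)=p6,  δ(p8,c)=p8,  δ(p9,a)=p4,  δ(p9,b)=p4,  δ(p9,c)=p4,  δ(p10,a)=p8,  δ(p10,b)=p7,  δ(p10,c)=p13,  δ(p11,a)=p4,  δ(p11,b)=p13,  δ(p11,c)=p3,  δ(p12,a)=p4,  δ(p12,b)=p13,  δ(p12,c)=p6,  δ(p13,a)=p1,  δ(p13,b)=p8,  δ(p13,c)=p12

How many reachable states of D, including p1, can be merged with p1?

2

Every state is reachable, so we keep all 13.
Initial partition by acceptance: {p1,p3,p4,p5,p6,p8,p10,p11,p12} | {p2,p7,p9,p13}.
On input a, block {p1,p3,p4,p5,p6,p8,p10,p11,p12} splits into {p4,p8,p10,p11,p12} and {p1,p3,p5,p6}.
Refine {p4,p8,p10,p11,p12} on symbol b: members go to different blocks, giving {p4,p10,p11,p12} and {p8}.
On input a, block {p4,p10,p11,p12} splits into {p4,p11,p12} and {p10}.
Refine {p4,p11,p12} on symbol c: members go to different blocks, giving {p11,p12} and {p4}.
On input a, block {p2,p7,p9,p13} splits into {p2,p9} and {p7,p13}.
Refine {p1,p3,p5,p6} on symbol a: members go to different blocks, giving {p1,p5} and {p3,p6}.
The partition is now stable with 8 blocks: {p11,p12} | {p2,p9} | {p1,p5} | {p8} | {p10} | {p4} | {p7,p13} | {p3,p6}.
State p1 belongs to the block {p1,p5}, which has 2 states.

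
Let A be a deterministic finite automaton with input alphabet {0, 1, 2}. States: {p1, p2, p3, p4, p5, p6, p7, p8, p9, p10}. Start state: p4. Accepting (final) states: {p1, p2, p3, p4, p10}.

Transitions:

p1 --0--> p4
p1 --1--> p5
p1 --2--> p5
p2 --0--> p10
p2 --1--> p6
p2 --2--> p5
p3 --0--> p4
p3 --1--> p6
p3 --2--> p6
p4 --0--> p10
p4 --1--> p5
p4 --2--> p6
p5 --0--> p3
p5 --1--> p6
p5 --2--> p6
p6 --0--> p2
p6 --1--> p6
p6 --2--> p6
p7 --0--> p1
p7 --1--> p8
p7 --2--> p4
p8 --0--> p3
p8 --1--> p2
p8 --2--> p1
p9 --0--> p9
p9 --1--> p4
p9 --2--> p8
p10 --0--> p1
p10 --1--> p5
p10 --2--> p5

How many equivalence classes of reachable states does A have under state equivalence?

First remove the unreachable states {p7,p8,p9}; 7 states remain.
Start with accepting vs non-accepting: {p1,p2,p3,p4,p10} | {p5,p6}.
The partition is now stable with 2 blocks: {p1,p2,p3,p4,p10} | {p5,p6}.

2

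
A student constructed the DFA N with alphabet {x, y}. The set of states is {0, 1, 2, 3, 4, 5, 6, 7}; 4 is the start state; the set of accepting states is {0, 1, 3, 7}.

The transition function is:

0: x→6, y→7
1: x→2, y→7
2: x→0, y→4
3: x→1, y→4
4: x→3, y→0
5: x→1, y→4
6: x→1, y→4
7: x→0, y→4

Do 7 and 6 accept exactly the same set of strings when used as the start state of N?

No

States {5} cannot be reached from the start state, so discard them.
P0 = {0,1,3,7} | {2,4,6}.
Refine {0,1,3,7} on symbol x: members go to different blocks, giving {0,1} and {3,7}.
Refine {2,4,6} on symbol x: members go to different blocks, giving {2,6} and {4}.
The partition is now stable with 4 blocks: {0,1} | {2,6} | {3,7} | {4}.
7 and 6 end up in different blocks, so they are distinguishable. For instance, the string 'ε' is accepted from only 7.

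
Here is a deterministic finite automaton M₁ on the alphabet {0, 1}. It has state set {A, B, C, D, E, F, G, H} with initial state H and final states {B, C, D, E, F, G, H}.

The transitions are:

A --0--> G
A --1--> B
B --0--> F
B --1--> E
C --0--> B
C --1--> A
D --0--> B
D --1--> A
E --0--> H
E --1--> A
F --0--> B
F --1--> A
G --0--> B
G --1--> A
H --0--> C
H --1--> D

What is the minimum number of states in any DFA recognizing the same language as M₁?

3

Initial partition by acceptance: {B,C,D,E,F,G,H} | {A}.
On input 1, block {B,C,D,E,F,G,H} splits into {C,D,E,F,G} and {B,H}.
No further refinement is possible. Final partition (3 blocks): {C,D,E,F,G} | {A} | {B,H}.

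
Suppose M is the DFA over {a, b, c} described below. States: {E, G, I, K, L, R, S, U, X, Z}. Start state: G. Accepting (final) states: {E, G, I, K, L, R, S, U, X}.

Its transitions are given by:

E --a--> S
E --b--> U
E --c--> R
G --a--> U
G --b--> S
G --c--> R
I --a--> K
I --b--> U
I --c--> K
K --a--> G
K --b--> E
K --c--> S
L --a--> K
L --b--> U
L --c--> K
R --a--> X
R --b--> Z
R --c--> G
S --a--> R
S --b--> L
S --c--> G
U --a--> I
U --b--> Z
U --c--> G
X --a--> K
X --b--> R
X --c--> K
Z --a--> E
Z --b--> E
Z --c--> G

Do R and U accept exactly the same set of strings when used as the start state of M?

Yes

Initial partition by acceptance: {E,G,I,K,L,R,S,U,X} | {Z}.
Refine {E,G,I,K,L,R,S,U,X} on symbol b: members go to different blocks, giving {E,G,I,K,L,S,X} and {R,U}.
Split {E,G,I,K,L,S,X} by δ(·,a) → {E,I,K,L,X} and {G,S}.
Split {E,I,K,L,X} by δ(·,a) → {I,L,X} and {E,K}.
Refine {G,S} on symbol b: members go to different blocks, giving {G} and {S}.
Refine {E,K} on symbol a: members go to different blocks, giving {K} and {E}.
The partition is now stable with 7 blocks: {I,L,X} | {Z} | {R,U} | {G} | {K} | {S} | {E}.
R and U lie in the same block of the stable partition, so they are equivalent — no string distinguishes them.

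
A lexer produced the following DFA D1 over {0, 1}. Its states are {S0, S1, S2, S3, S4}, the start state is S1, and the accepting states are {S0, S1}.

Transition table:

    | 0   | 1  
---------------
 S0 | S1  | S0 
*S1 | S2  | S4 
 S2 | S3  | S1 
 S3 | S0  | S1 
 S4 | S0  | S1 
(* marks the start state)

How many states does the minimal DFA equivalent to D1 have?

4

All states are reachable from the start state.
Start with accepting vs non-accepting: {S0,S1} | {S2,S3,S4}.
Refine {S0,S1} on symbol 0: members go to different blocks, giving {S0} and {S1}.
Refine {S2,S3,S4} on symbol 0: members go to different blocks, giving {S3,S4} and {S2}.
Stable partition: {S0} | {S3,S4} | {S1} | {S2} — 4 equivalence classes.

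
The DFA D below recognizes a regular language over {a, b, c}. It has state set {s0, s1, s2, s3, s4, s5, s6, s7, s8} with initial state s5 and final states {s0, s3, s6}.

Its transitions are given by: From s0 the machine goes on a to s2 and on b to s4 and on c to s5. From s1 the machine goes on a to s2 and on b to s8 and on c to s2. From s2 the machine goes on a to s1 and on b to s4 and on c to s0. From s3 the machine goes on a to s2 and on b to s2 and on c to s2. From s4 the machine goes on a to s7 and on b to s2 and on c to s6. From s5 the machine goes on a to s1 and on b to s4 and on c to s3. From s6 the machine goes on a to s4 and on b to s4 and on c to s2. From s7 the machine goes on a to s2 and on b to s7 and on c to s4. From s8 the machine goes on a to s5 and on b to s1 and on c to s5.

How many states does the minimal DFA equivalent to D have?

Initial partition by acceptance: {s0,s3,s6} | {s1,s2,s4,s5,s7,s8}.
Split {s1,s2,s4,s5,s7,s8} by δ(·,c) → {s1,s7,s8} and {s2,s4,s5}.
The partition is now stable with 3 blocks: {s0,s3,s6} | {s1,s7,s8} | {s2,s4,s5}.

3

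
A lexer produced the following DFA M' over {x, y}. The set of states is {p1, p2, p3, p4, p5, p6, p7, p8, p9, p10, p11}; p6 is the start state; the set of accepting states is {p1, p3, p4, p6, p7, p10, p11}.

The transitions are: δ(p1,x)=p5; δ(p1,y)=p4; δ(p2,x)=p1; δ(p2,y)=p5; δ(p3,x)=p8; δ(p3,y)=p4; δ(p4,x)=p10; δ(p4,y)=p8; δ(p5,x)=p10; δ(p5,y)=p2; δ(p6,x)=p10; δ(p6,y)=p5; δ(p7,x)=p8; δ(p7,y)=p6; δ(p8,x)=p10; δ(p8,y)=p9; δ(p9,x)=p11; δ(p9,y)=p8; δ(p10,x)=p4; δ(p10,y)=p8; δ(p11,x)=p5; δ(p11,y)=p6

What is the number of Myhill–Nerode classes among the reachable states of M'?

4

Reachable states from the start: {p1,p2,p4,p5,p6,p8,p9,p10,p11}. Unreachable: {p3,p7} — drop them.
Initial partition by acceptance: {p1,p4,p6,p10,p11} | {p2,p5,p8,p9}.
Split {p1,p4,p6,p10,p11} by δ(·,x) → {p4,p6,p10} and {p1,p11}.
Split {p2,p5,p8,p9} by δ(·,x) → {p2,p9} and {p5,p8}.
Stable partition: {p4,p6,p10} | {p2,p9} | {p1,p11} | {p5,p8} — 4 equivalence classes.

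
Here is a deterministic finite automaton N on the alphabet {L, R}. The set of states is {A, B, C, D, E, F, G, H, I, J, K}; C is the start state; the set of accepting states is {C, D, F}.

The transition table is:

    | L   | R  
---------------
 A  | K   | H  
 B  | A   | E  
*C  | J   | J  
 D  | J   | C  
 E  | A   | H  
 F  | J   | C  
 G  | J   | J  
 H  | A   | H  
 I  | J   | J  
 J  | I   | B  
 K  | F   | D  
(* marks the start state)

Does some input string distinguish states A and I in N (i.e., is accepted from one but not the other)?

Yes

States {G} cannot be reached from the start state, so discard them.
Start with accepting vs non-accepting: {C,D,F} | {A,B,E,H,I,J,K}.
Split {C,D,F} by δ(·,R) → {D,F} and {C}.
On input L, block {A,B,E,H,I,J,K} splits into {A,B,E,H,I,J} and {K}.
On input L, block {A,B,E,H,I,J} splits into {B,E,H,I,J} and {A}.
Split {B,E,H,I,J} by δ(·,L) → {B,E,H} and {I,J}.
Split {I,J} by δ(·,R) → {I} and {J}.
Stable partition: {D,F} | {B,E,H} | {C} | {K} | {A} | {I} | {J} — 7 equivalence classes.
A and I end up in different blocks, so they are distinguishable. For instance, the string 'LL' is accepted from only A.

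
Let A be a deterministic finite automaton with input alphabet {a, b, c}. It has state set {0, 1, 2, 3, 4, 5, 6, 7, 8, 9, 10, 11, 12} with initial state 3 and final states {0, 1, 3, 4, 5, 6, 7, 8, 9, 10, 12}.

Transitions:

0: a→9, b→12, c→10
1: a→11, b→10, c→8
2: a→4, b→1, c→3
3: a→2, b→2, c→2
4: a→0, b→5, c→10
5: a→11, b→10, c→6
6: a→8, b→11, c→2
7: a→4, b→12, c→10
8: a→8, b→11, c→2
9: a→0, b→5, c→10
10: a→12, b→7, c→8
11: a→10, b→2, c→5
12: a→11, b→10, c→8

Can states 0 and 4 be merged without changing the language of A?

All states are reachable from the start state.
P0 = {0,1,3,4,5,6,7,8,9,10,12} | {2,11}.
On input a, block {0,1,3,4,5,6,7,8,9,10,12} splits into {0,4,6,7,8,9,10} and {1,3,5,12}.
Split {0,4,6,7,8,9,10} by δ(·,a) → {0,4,6,7,8,9} and {10}.
Split {0,4,6,7,8,9} by δ(·,b) → {0,4,7,9} and {6,8}.
On input a, block {2,11} splits into {2} and {11}.
On input a, block {1,3,5,12} splits into {1,5,12} and {3}.
The partition is now stable with 7 blocks: {0,4,7,9} | {2} | {1,5,12} | {10} | {6,8} | {11} | {3}.
0 and 4 lie in the same block of the stable partition, so they are equivalent — no string distinguishes them.

Yes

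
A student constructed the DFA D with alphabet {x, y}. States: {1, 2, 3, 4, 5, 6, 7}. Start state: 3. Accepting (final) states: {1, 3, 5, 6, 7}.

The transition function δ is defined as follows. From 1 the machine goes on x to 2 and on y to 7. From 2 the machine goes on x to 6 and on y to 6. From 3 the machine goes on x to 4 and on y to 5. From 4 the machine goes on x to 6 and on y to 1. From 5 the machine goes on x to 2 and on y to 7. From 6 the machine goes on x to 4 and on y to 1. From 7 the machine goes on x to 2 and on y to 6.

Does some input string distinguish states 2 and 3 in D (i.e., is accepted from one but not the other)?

Every state is reachable, so we keep all 7.
Start with accepting vs non-accepting: {1,3,5,6,7} | {2,4}.
Stable partition: {1,3,5,6,7} | {2,4} — 2 equivalence classes.
2 and 3 end up in different blocks, so they are distinguishable. For instance, the string 'ε' is accepted from only 3.

Yes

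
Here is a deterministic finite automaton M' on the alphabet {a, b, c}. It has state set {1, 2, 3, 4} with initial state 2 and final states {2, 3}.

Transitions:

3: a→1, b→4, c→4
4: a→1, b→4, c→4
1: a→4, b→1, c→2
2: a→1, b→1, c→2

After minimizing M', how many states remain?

3

Reachable states from the start: {1,2,4}. Unreachable: {3} — drop them.
P0 = {2} | {1,4}.
Refine {1,4} on symbol c: members go to different blocks, giving {1} and {4}.
No further refinement is possible. Final partition (3 blocks): {2} | {1} | {4}.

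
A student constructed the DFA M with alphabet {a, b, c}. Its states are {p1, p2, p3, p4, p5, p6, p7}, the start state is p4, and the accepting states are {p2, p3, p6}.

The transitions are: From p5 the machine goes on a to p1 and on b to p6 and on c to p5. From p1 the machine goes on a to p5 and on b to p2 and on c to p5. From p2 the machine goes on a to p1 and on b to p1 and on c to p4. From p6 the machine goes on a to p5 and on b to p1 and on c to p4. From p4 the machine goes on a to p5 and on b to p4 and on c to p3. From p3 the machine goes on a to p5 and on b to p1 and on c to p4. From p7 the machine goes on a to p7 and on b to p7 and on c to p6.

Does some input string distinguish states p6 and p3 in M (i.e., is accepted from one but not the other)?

Reachable states from the start: {p1,p2,p3,p4,p5,p6}. Unreachable: {p7} — drop them.
Initial partition by acceptance: {p2,p3,p6} | {p1,p4,p5}.
Refine {p1,p4,p5} on symbol b: members go to different blocks, giving {p1,p5} and {p4}.
No further refinement is possible. Final partition (3 blocks): {p2,p3,p6} | {p1,p5} | {p4}.
p6 and p3 lie in the same block of the stable partition, so they are equivalent — no string distinguishes them.

No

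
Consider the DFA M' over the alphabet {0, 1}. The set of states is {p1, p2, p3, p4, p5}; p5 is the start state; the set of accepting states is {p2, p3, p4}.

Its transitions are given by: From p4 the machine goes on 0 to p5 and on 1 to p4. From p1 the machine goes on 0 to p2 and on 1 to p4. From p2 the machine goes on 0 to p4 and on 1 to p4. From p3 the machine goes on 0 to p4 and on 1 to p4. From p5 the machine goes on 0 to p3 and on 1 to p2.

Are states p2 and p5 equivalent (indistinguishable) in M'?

No

First remove the unreachable states {p1}; 4 states remain.
Start with accepting vs non-accepting: {p2,p3,p4} | {p5}.
Split {p2,p3,p4} by δ(·,0) → {p2,p3} and {p4}.
Stable partition: {p2,p3} | {p5} | {p4} — 3 equivalence classes.
p2 and p5 end up in different blocks, so they are distinguishable. For instance, the string 'ε' is accepted from only p2.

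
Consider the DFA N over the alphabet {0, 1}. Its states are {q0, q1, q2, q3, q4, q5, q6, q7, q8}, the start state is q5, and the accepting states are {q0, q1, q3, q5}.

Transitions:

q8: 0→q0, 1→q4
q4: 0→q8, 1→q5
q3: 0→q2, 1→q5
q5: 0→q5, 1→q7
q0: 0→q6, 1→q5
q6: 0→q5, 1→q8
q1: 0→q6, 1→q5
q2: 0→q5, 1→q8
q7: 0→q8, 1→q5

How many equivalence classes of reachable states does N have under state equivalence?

Reachable states from the start: {q0,q4,q5,q6,q7,q8}. Unreachable: {q1,q2,q3} — drop them.
Start with accepting vs non-accepting: {q0,q5} | {q4,q6,q7,q8}.
Split {q0,q5} by δ(·,0) → {q0} and {q5}.
Refine {q4,q6,q7,q8} on symbol 0: members go to different blocks, giving {q4,q7} and {q6} and {q8}.
No further refinement is possible. Final partition (5 blocks): {q0} | {q4,q7} | {q5} | {q6} | {q8}.

5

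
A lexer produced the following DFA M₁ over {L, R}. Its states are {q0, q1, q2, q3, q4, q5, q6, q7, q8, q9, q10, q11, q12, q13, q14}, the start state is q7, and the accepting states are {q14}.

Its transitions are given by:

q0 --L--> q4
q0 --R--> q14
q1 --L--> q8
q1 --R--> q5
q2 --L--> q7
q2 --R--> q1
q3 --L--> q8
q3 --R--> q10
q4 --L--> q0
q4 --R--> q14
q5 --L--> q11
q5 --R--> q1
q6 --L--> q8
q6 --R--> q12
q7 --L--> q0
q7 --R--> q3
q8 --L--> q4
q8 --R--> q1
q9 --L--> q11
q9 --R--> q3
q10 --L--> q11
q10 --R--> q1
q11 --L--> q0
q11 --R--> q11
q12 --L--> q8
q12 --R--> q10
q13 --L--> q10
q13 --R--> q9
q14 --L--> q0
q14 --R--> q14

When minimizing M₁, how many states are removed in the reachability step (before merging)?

5

No path from q7 leads to q2, q6, q9, q12, q13; the other 10 states are all reachable.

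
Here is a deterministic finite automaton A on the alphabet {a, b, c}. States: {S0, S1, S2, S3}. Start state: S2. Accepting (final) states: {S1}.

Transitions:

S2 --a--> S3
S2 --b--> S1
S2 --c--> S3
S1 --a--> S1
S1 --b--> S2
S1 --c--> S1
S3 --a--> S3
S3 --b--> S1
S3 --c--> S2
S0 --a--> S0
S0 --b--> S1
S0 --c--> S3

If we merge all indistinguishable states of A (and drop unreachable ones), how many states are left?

2

Reachable states from the start: {S1,S2,S3}. Unreachable: {S0} — drop them.
P0 = {S1} | {S2,S3}.
The partition is now stable with 2 blocks: {S1} | {S2,S3}.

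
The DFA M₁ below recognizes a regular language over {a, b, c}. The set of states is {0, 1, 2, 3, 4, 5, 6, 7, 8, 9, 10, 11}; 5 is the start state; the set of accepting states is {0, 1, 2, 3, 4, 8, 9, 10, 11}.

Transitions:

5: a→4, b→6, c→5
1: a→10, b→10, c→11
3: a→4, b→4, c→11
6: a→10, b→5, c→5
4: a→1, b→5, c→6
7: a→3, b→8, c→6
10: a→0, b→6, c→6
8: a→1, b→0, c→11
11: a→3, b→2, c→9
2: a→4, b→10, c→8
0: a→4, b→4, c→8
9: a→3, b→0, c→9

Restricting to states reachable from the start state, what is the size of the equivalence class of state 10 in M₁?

States {7} cannot be reached from the start state, so discard them.
P0 = {0,1,2,3,4,8,9,10,11} | {5,6}.
On input b, block {0,1,2,3,4,8,9,10,11} splits into {0,1,2,3,8,9,11} and {4,10}.
Refine {0,1,2,3,8,9,11} on symbol a: members go to different blocks, giving {0,1,2,3} and {8,9,11}.
Stable partition: {0,1,2,3} | {5,6} | {4,10} | {8,9,11} — 4 equivalence classes.
State 10 belongs to the block {4,10}, which has 2 states.

2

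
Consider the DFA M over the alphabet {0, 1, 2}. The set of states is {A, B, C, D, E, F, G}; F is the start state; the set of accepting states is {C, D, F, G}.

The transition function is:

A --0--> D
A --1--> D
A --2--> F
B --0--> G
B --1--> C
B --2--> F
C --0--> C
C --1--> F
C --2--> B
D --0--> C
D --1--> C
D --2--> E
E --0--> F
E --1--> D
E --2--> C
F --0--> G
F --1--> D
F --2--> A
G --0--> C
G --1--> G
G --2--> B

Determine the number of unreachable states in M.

0

Every one of the 7 states is reachable from F.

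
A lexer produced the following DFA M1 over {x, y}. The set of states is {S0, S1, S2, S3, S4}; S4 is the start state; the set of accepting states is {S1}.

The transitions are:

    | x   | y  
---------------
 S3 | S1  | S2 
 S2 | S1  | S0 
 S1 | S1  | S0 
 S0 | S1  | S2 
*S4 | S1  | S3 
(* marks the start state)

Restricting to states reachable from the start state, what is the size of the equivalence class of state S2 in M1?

4

All states are reachable from the start state.
Start with accepting vs non-accepting: {S1} | {S0,S2,S3,S4}.
The partition is now stable with 2 blocks: {S1} | {S0,S2,S3,S4}.
State S2 belongs to the block {S0,S2,S3,S4}, which has 4 states.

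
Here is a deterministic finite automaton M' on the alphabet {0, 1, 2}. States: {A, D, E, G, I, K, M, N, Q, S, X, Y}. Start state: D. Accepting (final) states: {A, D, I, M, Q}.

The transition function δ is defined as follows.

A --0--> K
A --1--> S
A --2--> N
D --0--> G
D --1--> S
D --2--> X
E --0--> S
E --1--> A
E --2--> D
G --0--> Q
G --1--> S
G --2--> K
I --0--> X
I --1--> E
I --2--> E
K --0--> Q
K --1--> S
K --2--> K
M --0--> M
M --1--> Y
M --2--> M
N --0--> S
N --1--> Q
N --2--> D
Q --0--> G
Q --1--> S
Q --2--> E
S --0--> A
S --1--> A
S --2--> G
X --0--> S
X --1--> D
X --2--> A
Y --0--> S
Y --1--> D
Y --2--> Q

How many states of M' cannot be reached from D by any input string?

3

BFS from D reaches {A, D, E, G, K, N, Q, S, X}; the 3 state(s) I, M, Y are never visited.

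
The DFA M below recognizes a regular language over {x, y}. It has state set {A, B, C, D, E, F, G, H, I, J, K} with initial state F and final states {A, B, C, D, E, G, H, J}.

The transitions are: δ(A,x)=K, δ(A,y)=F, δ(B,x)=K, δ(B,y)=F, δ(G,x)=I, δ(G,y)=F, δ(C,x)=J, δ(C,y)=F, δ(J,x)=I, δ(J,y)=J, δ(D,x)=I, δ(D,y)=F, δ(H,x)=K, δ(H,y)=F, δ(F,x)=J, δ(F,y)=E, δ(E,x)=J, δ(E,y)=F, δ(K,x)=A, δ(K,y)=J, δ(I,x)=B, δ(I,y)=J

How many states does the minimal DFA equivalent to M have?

Reachable states from the start: {A,B,E,F,I,J,K}. Unreachable: {C,D,G,H} — drop them.
P0 = {A,B,E,J} | {F,I,K}.
Refine {A,B,E,J} on symbol x: members go to different blocks, giving {A,B,J} and {E}.
On input y, block {A,B,J} splits into {A,B} and {J}.
Refine {F,I,K} on symbol x: members go to different blocks, giving {I,K} and {F}.
No further refinement is possible. Final partition (5 blocks): {A,B} | {I,K} | {E} | {J} | {F}.

5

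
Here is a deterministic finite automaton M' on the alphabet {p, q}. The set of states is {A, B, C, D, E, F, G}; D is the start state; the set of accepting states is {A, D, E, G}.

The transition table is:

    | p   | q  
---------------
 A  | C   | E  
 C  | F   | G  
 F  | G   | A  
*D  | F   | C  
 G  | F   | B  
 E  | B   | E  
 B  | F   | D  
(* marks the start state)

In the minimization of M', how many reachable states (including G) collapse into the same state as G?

Start with accepting vs non-accepting: {A,D,E,G} | {B,C,F}.
Split {A,D,E,G} by δ(·,q) → {A,E} and {D,G}.
Split {B,C,F} by δ(·,p) → {B,C} and {F}.
Stable partition: {A,E} | {B,C} | {D,G} | {F} — 4 equivalence classes.
The equivalence class containing G is {D,G}, of size 2.

2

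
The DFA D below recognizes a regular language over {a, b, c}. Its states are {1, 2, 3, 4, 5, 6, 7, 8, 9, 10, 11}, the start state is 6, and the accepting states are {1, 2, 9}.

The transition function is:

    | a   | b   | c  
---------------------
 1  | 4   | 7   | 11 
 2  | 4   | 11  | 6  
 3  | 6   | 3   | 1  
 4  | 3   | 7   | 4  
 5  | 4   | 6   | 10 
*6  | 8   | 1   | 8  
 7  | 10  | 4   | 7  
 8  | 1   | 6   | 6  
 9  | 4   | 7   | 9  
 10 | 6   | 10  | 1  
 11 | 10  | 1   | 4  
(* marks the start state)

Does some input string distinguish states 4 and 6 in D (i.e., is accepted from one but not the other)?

States {2,5,9} cannot be reached from the start state, so discard them.
Start with accepting vs non-accepting: {1} | {3,4,6,7,8,10,11}.
Split {3,4,6,7,8,10,11} by δ(·,a) → {3,4,6,7,10,11} and {8}.
On input a, block {3,4,6,7,10,11} splits into {3,4,7,10,11} and {6}.
Refine {3,4,7,10,11} on symbol a: members go to different blocks, giving {4,7,11} and {3,10}.
Split {4,7,11} by δ(·,b) → {4,7} and {11}.
No further refinement is possible. Final partition (6 blocks): {1} | {4,7} | {8} | {6} | {3,10} | {11}.
4 and 6 end up in different blocks, so they are distinguishable. For instance, the string 'b' is accepted from only 6.

Yes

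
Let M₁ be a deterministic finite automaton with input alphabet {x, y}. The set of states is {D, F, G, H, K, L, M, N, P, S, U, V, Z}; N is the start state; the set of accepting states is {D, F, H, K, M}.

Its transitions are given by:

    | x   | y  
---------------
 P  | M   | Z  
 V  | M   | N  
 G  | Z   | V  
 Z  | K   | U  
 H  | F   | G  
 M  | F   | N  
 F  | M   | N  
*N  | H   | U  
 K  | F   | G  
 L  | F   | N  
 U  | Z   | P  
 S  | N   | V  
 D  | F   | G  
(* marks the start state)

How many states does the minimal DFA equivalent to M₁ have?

5

First remove the unreachable states {D,L,S}; 10 states remain.
Start with accepting vs non-accepting: {F,H,K,M} | {G,N,P,U,V,Z}.
On input x, block {G,N,P,U,V,Z} splits into {N,P,V,Z} and {G,U}.
On input y, block {F,H,K,M} splits into {F,M} and {H,K}.
On input x, block {N,P,V,Z} splits into {N,Z} and {P,V}.
The partition is now stable with 5 blocks: {F,M} | {N,Z} | {G,U} | {H,K} | {P,V}.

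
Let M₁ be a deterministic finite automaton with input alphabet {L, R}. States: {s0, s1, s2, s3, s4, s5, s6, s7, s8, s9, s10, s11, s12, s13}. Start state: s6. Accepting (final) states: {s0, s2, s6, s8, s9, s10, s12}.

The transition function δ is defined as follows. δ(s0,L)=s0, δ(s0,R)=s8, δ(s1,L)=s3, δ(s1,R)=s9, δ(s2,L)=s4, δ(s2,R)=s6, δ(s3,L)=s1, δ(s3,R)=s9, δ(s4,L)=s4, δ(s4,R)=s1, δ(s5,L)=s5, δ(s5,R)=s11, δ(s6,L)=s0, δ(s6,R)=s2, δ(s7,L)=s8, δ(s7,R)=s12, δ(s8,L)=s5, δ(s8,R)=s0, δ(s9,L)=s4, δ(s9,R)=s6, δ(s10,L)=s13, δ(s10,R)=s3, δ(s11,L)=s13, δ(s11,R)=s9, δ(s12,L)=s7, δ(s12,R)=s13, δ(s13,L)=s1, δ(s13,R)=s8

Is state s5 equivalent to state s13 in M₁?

First remove the unreachable states {s7,s10,s12}; 11 states remain.
P0 = {s0,s2,s6,s8,s9} | {s1,s3,s4,s5,s11,s13}.
Refine {s0,s2,s6,s8,s9} on symbol L: members go to different blocks, giving {s2,s8,s9} and {s0,s6}.
Split {s1,s3,s4,s5,s11,s13} by δ(·,R) → {s1,s3,s11,s13} and {s4,s5}.
The partition is now stable with 4 blocks: {s2,s8,s9} | {s1,s3,s11,s13} | {s0,s6} | {s4,s5}.
s5 and s13 end up in different blocks, so they are distinguishable. For instance, the string 'R' is accepted from only s13.

No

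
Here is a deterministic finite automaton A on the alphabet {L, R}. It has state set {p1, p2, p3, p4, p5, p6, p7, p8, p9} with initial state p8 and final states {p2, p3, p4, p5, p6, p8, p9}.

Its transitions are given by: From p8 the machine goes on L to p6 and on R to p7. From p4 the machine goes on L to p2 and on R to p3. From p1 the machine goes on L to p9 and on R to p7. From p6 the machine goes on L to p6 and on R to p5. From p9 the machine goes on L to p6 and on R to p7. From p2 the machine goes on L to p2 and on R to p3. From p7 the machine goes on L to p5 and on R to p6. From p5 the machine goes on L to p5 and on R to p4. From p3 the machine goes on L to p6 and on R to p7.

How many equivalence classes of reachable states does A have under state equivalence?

5

Reachable states from the start: {p2,p3,p4,p5,p6,p7,p8}. Unreachable: {p1,p9} — drop them.
Initial partition by acceptance: {p2,p3,p4,p5,p6,p8} | {p7}.
On input R, block {p2,p3,p4,p5,p6,p8} splits into {p2,p4,p5,p6} and {p3,p8}.
On input R, block {p2,p4,p5,p6} splits into {p2,p4} and {p5,p6}.
Split {p5,p6} by δ(·,R) → {p5} and {p6}.
No further refinement is possible. Final partition (5 blocks): {p2,p4} | {p7} | {p3,p8} | {p5} | {p6}.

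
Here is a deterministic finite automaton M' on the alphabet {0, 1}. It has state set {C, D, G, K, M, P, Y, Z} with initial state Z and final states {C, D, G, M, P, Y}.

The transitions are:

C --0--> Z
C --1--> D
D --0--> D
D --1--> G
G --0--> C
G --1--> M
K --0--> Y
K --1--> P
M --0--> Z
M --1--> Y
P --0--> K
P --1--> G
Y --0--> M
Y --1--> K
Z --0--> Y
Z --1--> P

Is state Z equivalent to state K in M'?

Yes

Initial partition by acceptance: {C,D,G,M,P,Y} | {K,Z}.
Refine {C,D,G,M,P,Y} on symbol 0: members go to different blocks, giving {D,G,Y} and {C,M,P}.
Refine {D,G,Y} on symbol 0: members go to different blocks, giving {G,Y} and {D}.
On input 1, block {G,Y} splits into {G} and {Y}.
Refine {C,M,P} on symbol 1: members go to different blocks, giving {P} and {M} and {C}.
No further refinement is possible. Final partition (7 blocks): {G} | {K,Z} | {P} | {D} | {Y} | {M} | {C}.
Z and K lie in the same block of the stable partition, so they are equivalent — no string distinguishes them.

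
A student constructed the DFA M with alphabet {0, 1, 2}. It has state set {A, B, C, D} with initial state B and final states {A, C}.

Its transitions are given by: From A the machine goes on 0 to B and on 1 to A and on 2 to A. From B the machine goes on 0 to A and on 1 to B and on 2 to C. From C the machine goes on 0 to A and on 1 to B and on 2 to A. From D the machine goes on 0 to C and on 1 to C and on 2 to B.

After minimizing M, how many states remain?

Reachable states from the start: {A,B,C}. Unreachable: {D} — drop them.
Initial partition by acceptance: {A,C} | {B}.
Refine {A,C} on symbol 0: members go to different blocks, giving {A} and {C}.
Stable partition: {A} | {B} | {C} — 3 equivalence classes.

3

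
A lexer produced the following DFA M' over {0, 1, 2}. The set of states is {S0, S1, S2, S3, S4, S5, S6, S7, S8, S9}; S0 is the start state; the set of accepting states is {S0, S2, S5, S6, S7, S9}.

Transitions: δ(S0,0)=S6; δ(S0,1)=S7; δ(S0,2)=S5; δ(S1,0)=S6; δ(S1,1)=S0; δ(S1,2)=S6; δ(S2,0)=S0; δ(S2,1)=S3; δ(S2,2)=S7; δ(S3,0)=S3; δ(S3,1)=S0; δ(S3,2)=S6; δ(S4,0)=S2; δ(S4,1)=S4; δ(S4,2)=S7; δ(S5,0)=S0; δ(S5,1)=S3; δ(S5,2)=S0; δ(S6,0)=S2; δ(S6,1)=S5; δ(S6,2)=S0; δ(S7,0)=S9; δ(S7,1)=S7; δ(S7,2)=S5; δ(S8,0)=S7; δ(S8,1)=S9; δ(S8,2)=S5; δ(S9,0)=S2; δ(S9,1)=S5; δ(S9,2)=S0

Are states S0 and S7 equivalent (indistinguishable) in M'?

Reachable states from the start: {S0,S2,S3,S5,S6,S7,S9}. Unreachable: {S1,S4,S8} — drop them.
P0 = {S0,S2,S5,S6,S7,S9} | {S3}.
On input 1, block {S0,S2,S5,S6,S7,S9} splits into {S0,S6,S7,S9} and {S2,S5}.
On input 0, block {S0,S6,S7,S9} splits into {S0,S7} and {S6,S9}.
The partition is now stable with 4 blocks: {S0,S7} | {S3} | {S2,S5} | {S6,S9}.
S0 and S7 lie in the same block of the stable partition, so they are equivalent — no string distinguishes them.

Yes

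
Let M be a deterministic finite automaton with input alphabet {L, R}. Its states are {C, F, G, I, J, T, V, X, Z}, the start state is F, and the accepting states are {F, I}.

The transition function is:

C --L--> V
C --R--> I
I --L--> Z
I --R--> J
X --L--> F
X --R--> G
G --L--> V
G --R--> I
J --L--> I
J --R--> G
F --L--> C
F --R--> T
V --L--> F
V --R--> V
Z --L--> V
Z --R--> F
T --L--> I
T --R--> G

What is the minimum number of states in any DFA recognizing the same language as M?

First remove the unreachable states {X}; 8 states remain.
Initial partition by acceptance: {F,I} | {C,G,J,T,V,Z}.
Split {C,G,J,T,V,Z} by δ(·,L) → {C,G,Z} and {J,T,V}.
On input R, block {J,T,V} splits into {J,T} and {V}.
No further refinement is possible. Final partition (4 blocks): {F,I} | {C,G,Z} | {J,T} | {V}.

4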